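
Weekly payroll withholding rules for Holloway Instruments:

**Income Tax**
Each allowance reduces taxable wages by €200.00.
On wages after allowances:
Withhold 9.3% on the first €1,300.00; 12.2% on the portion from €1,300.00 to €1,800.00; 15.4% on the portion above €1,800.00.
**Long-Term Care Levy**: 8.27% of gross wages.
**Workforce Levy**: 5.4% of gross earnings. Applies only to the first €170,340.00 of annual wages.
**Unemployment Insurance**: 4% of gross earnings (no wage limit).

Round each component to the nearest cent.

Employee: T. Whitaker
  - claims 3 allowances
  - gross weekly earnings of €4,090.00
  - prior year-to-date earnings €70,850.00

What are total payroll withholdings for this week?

Income Tax: taxable = €4,090.00 − 3×€200.00 = €3,490.00
  €181.90 + 15.4% × (€3,490.00 − €1,800.00) = €181.90 + 15.4% × €1,690.00 = €442.16
Long-Term Care Levy: 8.27% × €4,090.00 = €338.24
Workforce Levy: 5.4% × €4,090.00 = €220.86
Unemployment Insurance: 4% × €4,090.00 = €163.60
Total: €442.16 + €338.24 + €220.86 + €163.60 = €1,164.86

€1,164.86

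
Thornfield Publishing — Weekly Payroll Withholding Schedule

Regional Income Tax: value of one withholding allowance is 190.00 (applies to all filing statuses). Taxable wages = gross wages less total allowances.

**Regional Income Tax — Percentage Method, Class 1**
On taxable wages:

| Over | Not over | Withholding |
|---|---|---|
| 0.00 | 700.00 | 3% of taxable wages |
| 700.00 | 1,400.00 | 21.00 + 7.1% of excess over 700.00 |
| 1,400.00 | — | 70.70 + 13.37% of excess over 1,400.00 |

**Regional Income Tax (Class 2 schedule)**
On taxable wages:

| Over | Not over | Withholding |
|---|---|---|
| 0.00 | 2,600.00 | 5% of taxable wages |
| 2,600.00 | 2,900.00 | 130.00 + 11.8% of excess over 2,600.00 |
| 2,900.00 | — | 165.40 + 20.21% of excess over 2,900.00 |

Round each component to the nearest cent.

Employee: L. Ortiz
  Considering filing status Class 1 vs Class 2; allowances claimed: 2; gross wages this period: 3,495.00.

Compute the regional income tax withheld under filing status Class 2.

Regional Income Tax (Class 2): taxable = 3,495.00 − 2×190.00 = 3,115.00
  165.40 + 20.21% × (3,115.00 − 2,900.00) = 165.40 + 20.21% × 215.00 = 208.85

208.85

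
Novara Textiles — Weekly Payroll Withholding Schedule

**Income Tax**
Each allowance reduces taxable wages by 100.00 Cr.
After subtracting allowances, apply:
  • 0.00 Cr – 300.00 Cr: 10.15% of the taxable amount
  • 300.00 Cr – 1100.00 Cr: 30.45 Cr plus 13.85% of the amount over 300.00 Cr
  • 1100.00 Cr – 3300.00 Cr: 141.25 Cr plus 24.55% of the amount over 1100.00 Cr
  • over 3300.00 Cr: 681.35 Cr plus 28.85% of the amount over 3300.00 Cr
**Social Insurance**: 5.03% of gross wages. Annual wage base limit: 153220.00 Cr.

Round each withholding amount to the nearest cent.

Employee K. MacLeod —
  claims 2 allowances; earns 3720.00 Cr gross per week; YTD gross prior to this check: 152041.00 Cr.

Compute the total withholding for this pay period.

Income Tax: taxable = 3720.00 Cr − 2×100.00 Cr = 3520.00 Cr
  681.35 Cr + 28.85% × (3520.00 Cr − 3300.00 Cr) = 681.35 Cr + 28.85% × 220.00 Cr = 744.82 Cr
Social Insurance: cap 153220.00 Cr − YTD 152041.00 Cr = 1179.00 Cr subject; 5.03% × 1179.00 Cr = 59.30 Cr
Total: 744.82 Cr + 59.30 Cr = 804.12 Cr

804.12 Cr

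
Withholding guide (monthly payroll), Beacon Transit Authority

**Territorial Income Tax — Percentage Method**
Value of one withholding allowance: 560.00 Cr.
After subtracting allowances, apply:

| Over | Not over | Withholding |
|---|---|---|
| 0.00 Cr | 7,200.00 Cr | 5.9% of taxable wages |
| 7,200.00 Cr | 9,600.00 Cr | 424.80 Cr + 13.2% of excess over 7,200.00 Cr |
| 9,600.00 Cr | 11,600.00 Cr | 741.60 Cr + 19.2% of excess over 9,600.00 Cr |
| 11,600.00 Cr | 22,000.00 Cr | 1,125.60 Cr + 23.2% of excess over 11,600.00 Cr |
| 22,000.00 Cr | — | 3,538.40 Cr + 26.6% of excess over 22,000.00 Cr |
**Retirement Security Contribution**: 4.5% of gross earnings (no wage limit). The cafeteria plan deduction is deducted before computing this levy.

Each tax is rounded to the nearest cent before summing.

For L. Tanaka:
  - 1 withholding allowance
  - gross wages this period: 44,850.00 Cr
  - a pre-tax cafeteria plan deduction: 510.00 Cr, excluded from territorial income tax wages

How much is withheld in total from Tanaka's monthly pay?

11,327.18 Cr

Territorial Income Tax: taxable = 44,850.00 Cr − 510.00 Cr − 1×560.00 Cr = 43,780.00 Cr
  3,538.40 Cr + 26.6% × (43,780.00 Cr − 22,000.00 Cr) = 3,538.40 Cr + 26.6% × 21,780.00 Cr = 9,331.88 Cr
Retirement Security Contribution: 4.5% × 44,340.00 Cr = 1,995.30 Cr
Total: 9,331.88 Cr + 1,995.30 Cr = 11,327.18 Cr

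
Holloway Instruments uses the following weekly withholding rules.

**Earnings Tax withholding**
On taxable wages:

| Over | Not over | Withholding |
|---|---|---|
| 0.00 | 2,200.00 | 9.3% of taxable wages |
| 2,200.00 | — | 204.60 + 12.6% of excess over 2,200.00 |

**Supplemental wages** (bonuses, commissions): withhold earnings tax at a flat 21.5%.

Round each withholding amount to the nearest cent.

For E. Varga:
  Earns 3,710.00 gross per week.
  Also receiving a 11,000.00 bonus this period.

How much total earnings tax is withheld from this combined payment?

2,759.86

Earnings Tax: taxable = 3,710.00
  204.60 + 12.6% × (3,710.00 − 2,200.00) = 204.60 + 12.6% × 1,510.00 = 394.86
Supplemental (21.5% flat on bonus): 21.5% × 11,000.00 = 2,365.00
Total earnings tax: 394.86 + 2,365.00 = 2,759.86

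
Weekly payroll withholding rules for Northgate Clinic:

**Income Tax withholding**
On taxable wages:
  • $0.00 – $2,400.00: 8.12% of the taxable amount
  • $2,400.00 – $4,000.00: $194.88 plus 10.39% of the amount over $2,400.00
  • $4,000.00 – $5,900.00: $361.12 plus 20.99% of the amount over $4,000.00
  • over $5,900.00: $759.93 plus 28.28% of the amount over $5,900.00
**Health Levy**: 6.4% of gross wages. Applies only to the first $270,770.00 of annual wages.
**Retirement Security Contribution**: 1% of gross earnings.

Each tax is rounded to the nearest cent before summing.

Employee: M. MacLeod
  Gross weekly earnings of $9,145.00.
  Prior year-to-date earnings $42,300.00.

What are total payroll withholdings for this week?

Income Tax: taxable = $9,145.00
  $759.93 + 28.28% × ($9,145.00 − $5,900.00) = $759.93 + 28.28% × $3,245.00 = $1,677.62
Health Levy: 6.4% × $9,145.00 = $585.28
Retirement Security Contribution: 1% × $9,145.00 = $91.45
Total: $1,677.62 + $585.28 + $91.45 = $2,354.35

$2,354.35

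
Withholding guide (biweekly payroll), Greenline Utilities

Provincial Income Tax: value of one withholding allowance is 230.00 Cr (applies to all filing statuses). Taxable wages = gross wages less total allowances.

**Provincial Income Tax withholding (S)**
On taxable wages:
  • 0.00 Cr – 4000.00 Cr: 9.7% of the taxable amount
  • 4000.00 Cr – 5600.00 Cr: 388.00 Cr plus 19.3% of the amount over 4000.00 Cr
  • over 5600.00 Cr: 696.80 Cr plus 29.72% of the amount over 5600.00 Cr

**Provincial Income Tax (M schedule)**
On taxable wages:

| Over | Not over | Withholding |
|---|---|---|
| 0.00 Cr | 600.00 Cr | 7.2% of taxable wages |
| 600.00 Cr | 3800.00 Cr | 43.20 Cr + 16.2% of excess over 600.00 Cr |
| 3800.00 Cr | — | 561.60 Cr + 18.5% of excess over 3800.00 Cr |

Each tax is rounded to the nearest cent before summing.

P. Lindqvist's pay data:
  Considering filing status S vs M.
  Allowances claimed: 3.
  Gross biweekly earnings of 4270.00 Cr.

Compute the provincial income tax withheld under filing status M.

525.96 Cr

Provincial Income Tax (M): taxable = 4270.00 Cr − 3×230.00 Cr = 3580.00 Cr
  43.20 Cr + 16.2% × (3580.00 Cr − 600.00 Cr) = 43.20 Cr + 16.2% × 2980.00 Cr = 525.96 Cr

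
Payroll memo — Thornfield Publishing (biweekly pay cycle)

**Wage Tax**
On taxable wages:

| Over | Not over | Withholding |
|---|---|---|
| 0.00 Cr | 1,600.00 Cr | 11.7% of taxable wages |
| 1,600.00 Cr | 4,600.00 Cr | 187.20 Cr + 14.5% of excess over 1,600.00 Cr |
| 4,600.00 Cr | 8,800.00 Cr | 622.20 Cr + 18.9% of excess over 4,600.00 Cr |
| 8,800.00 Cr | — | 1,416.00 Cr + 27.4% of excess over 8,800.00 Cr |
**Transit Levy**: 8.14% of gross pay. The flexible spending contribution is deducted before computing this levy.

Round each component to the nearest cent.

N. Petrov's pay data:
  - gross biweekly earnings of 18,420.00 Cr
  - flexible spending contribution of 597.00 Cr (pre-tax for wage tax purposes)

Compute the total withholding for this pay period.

5,339.09 Cr

Wage Tax: taxable = 18,420.00 Cr − 597.00 Cr = 17,823.00 Cr
  1,416.00 Cr + 27.4% × (17,823.00 Cr − 8,800.00 Cr) = 1,416.00 Cr + 27.4% × 9,023.00 Cr = 3,888.30 Cr
Transit Levy: 8.14% × 17,823.00 Cr = 1,450.79 Cr
Total: 3,888.30 Cr + 1,450.79 Cr = 5,339.09 Cr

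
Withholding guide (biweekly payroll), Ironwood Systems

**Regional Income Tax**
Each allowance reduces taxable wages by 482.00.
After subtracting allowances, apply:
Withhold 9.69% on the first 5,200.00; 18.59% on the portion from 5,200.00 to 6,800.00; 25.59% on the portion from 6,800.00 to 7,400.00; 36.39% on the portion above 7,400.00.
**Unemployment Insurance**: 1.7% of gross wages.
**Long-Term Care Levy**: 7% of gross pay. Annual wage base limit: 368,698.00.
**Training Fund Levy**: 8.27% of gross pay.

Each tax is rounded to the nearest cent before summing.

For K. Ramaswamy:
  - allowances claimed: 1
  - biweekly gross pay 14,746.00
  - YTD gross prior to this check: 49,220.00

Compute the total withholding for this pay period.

Regional Income Tax: taxable = 14,746.00 − 1×482.00 = 14,264.00
  954.86 + 36.39% × (14,264.00 − 7,400.00) = 954.86 + 36.39% × 6,864.00 = 3,452.67
Unemployment Insurance: 1.7% × 14,746.00 = 250.68
Long-Term Care Levy: 7% × 14,746.00 = 1,032.22
Training Fund Levy: 8.27% × 14,746.00 = 1,219.49
Total: 3,452.67 + 250.68 + 1,032.22 + 1,219.49 = 5,955.06

5,955.06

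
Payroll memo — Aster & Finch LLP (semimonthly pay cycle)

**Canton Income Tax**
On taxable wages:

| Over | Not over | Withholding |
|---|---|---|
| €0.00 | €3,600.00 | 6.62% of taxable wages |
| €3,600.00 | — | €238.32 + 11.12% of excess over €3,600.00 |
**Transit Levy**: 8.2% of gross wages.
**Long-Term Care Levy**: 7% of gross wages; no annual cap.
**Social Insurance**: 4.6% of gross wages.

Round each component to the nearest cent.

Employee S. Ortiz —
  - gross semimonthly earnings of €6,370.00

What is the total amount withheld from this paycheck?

Canton Income Tax: taxable = €6,370.00
  €238.32 + 11.12% × (€6,370.00 − €3,600.00) = €238.32 + 11.12% × €2,770.00 = €546.34
Transit Levy: 8.2% × €6,370.00 = €522.34
Long-Term Care Levy: 7% × €6,370.00 = €445.90
Social Insurance: 4.6% × €6,370.00 = €293.02
Total: €546.34 + €522.34 + €445.90 + €293.02 = €1,807.60

€1,807.60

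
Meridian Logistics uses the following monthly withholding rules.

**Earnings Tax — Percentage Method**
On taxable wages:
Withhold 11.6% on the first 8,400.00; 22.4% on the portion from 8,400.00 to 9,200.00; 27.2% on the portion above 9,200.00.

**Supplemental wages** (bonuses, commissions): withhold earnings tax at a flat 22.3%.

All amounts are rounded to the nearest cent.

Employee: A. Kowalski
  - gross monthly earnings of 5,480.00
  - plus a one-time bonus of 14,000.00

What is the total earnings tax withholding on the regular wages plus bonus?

Earnings Tax: taxable = 5,480.00
  11.6% × 5,480.00 = 635.68
Supplemental (22.3% flat on bonus): 22.3% × 14,000.00 = 3,122.00
Total earnings tax: 635.68 + 3,122.00 = 3,757.68

3,757.68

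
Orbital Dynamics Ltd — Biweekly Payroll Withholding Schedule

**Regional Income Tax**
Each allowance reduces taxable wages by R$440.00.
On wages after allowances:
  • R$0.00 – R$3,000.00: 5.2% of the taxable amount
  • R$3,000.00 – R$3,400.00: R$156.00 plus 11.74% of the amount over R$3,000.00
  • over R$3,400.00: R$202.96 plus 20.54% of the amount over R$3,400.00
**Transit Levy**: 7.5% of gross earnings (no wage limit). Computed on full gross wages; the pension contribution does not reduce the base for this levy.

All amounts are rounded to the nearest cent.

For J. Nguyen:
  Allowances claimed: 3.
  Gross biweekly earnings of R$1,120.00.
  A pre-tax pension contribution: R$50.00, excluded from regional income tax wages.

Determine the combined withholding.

Regional Income Tax: taxable = R$1,120.00 − R$50.00 − 3×R$440.00 = R$-250.00
  Taxable ≤ 0 → R$0.00
Transit Levy: 7.5% × R$1,120.00 = R$84.00
Total: R$0.00 + R$84.00 = R$84.00

R$84.00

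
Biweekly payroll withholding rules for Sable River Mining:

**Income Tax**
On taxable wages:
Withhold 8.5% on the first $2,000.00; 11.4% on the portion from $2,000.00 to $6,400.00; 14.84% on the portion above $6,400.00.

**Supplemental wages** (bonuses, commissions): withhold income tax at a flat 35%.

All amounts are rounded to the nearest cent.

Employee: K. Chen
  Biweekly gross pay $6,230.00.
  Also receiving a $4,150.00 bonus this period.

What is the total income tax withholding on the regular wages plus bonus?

Income Tax: taxable = $6,230.00
  $170.00 + 11.4% × ($6,230.00 − $2,000.00) = $170.00 + 11.4% × $4,230.00 = $652.22
Supplemental (35% flat on bonus): 35% × $4,150.00 = $1,452.50
Total income tax: $652.22 + $1,452.50 = $2,104.72

$2,104.72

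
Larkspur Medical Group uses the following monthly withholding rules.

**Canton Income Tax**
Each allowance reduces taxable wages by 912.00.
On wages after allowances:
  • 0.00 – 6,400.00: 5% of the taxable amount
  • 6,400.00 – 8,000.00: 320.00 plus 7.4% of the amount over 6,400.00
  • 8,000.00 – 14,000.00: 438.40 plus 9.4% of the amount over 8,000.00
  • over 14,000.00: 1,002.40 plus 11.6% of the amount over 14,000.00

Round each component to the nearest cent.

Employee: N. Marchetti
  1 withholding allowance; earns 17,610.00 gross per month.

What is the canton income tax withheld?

Canton Income Tax: taxable = 17,610.00 − 1×912.00 = 16,698.00
  1,002.40 + 11.6% × (16,698.00 − 14,000.00) = 1,002.40 + 11.6% × 2,698.00 = 1,315.37

1,315.37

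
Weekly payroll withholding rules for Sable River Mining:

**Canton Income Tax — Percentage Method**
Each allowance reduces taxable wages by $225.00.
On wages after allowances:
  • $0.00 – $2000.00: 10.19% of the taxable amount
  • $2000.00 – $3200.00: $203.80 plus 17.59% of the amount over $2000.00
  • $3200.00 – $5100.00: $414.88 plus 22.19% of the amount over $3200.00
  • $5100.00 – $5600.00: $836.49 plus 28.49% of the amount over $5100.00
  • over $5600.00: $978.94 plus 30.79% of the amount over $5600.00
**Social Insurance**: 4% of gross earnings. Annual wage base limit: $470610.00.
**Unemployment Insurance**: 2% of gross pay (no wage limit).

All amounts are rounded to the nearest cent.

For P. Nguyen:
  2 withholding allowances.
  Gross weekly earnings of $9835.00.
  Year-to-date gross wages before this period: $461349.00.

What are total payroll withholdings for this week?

$2711.48

Canton Income Tax: taxable = $9835.00 − 2×$225.00 = $9385.00
  $978.94 + 30.79% × ($9385.00 − $5600.00) = $978.94 + 30.79% × $3785.00 = $2144.34
Social Insurance: cap $470610.00 − YTD $461349.00 = $9261.00 subject; 4% × $9261.00 = $370.44
Unemployment Insurance: 2% × $9835.00 = $196.70
Total: $2144.34 + $370.44 + $196.70 = $2711.48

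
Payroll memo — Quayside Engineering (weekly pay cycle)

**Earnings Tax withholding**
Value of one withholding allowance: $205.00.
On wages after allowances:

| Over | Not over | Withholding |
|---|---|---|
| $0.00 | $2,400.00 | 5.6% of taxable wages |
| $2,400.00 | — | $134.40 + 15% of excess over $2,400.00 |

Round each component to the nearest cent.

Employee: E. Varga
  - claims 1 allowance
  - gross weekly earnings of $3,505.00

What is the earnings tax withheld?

Earnings Tax: taxable = $3,505.00 − 1×$205.00 = $3,300.00
  $134.40 + 15% × ($3,300.00 − $2,400.00) = $134.40 + 15% × $900.00 = $269.40

$269.40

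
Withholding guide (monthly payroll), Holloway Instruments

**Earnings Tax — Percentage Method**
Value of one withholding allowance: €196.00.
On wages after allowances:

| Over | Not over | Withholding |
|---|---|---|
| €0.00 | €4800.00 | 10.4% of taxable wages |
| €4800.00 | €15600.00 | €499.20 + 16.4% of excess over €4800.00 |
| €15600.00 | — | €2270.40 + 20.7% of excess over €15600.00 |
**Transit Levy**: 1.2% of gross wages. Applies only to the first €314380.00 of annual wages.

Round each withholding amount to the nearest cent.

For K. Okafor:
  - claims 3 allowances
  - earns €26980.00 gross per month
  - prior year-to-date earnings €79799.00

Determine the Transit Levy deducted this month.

€323.76

Transit Levy: 1.2% × €26980.00 = €323.76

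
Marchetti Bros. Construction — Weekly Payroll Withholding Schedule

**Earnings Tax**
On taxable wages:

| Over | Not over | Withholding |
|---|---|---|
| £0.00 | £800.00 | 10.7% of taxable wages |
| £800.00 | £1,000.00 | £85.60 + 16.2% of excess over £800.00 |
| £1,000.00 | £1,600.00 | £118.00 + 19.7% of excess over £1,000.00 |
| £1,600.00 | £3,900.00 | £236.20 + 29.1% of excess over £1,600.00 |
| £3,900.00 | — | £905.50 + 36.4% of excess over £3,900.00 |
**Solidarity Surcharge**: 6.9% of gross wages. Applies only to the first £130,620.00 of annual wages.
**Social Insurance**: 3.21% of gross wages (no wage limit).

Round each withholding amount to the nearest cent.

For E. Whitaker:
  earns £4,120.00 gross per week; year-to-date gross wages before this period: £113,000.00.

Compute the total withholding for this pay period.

Earnings Tax: taxable = £4,120.00
  £905.50 + 36.4% × (£4,120.00 − £3,900.00) = £905.50 + 36.4% × £220.00 = £985.58
Solidarity Surcharge: 6.9% × £4,120.00 = £284.28
Social Insurance: 3.21% × £4,120.00 = £132.25
Total: £985.58 + £284.28 + £132.25 = £1,402.11

£1,402.11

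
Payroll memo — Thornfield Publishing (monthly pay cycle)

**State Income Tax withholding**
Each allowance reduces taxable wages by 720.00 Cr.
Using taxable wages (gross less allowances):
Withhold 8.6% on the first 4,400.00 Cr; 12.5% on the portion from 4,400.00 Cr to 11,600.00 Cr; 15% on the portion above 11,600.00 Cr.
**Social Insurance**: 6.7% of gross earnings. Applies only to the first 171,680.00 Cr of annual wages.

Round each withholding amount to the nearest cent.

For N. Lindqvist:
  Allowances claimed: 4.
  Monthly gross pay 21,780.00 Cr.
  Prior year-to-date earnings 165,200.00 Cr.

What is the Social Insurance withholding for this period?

Social Insurance: cap 171,680.00 Cr − YTD 165,200.00 Cr = 6,480.00 Cr subject; 6.7% × 6,480.00 Cr = 434.16 Cr

434.16 Cr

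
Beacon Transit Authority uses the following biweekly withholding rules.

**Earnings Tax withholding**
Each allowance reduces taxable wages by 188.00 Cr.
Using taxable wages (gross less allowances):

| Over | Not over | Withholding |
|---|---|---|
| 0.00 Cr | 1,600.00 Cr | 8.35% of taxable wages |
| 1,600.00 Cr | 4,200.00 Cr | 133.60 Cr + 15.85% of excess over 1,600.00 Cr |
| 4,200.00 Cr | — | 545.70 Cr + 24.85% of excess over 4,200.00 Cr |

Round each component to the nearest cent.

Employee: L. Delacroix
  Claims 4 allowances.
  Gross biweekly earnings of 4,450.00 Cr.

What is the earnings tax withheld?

466.13 Cr

Earnings Tax: taxable = 4,450.00 Cr − 4×188.00 Cr = 3,698.00 Cr
  133.60 Cr + 15.85% × (3,698.00 Cr − 1,600.00 Cr) = 133.60 Cr + 15.85% × 2,098.00 Cr = 466.13 Cr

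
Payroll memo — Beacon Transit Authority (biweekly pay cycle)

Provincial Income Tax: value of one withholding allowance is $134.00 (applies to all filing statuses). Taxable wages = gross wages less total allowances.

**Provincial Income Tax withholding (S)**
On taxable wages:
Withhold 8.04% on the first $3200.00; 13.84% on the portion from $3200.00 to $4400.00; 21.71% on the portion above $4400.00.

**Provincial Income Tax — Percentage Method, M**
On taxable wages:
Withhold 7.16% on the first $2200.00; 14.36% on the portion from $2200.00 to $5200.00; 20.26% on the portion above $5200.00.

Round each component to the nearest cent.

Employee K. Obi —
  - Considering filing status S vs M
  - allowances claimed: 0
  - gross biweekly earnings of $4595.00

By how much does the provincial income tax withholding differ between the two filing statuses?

$35.75

Provincial Income Tax (S): taxable = $4595.00
  $423.36 + 21.71% × ($4595.00 − $4400.00) = $423.36 + 21.71% × $195.00 = $465.69
Provincial Income Tax (M): taxable = $4595.00
  $157.52 + 14.36% × ($4595.00 − $2200.00) = $157.52 + 14.36% × $2395.00 = $501.44
Difference: |$465.69 − $501.44| = $35.75 (higher under M)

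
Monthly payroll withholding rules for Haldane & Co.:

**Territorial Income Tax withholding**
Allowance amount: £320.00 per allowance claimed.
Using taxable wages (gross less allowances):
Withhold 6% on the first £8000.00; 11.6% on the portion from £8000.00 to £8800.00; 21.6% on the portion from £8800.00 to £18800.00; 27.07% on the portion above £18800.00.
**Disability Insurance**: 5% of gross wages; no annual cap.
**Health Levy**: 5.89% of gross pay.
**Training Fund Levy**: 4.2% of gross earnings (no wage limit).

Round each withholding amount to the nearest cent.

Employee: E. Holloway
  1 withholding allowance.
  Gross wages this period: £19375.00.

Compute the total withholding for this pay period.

£5725.52

Territorial Income Tax: taxable = £19375.00 − 1×£320.00 = £19055.00
  £2732.80 + 27.07% × (£19055.00 − £18800.00) = £2732.80 + 27.07% × £255.00 = £2801.83
Disability Insurance: 5% × £19375.00 = £968.75
Health Levy: 5.89% × £19375.00 = £1141.19
Training Fund Levy: 4.2% × £19375.00 = £813.75
Total: £2801.83 + £968.75 + £1141.19 + £813.75 = £5725.52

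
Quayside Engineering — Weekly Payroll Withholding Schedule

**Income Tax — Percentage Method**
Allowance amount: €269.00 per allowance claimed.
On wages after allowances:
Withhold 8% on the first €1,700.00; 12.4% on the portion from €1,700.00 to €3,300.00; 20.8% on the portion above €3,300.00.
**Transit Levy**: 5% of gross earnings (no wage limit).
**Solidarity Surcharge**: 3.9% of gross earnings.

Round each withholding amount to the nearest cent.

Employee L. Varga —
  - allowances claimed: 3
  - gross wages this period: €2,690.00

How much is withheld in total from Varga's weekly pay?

€398.10

Income Tax: taxable = €2,690.00 − 3×€269.00 = €1,883.00
  €136.00 + 12.4% × (€1,883.00 − €1,700.00) = €136.00 + 12.4% × €183.00 = €158.69
Transit Levy: 5% × €2,690.00 = €134.50
Solidarity Surcharge: 3.9% × €2,690.00 = €104.91
Total: €158.69 + €134.50 + €104.91 = €398.10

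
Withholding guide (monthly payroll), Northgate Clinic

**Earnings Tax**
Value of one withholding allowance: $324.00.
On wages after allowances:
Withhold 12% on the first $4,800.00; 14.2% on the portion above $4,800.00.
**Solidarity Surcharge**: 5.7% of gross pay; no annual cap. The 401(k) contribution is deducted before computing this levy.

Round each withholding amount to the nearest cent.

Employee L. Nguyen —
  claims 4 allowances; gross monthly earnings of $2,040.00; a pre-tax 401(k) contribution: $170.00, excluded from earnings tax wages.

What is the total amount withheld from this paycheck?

$175.47

Earnings Tax: taxable = $2,040.00 − $170.00 − 4×$324.00 = $574.00
  12% × $574.00 = $68.88
Solidarity Surcharge: 5.7% × $1,870.00 = $106.59
Total: $68.88 + $106.59 = $175.47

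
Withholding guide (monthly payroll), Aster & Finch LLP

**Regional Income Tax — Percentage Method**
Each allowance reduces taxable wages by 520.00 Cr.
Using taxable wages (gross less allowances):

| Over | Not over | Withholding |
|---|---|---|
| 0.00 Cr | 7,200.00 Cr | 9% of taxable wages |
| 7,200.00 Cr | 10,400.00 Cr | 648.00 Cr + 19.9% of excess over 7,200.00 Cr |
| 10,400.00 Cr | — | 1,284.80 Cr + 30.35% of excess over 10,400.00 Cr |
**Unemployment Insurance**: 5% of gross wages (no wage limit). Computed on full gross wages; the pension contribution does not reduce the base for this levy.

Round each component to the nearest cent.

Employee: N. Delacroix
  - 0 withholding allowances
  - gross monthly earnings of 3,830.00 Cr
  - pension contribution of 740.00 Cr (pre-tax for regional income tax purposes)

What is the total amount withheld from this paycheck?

469.60 Cr

Regional Income Tax: taxable = 3,830.00 Cr − 740.00 Cr = 3,090.00 Cr
  9% × 3,090.00 Cr = 278.10 Cr
Unemployment Insurance: 5% × 3,830.00 Cr = 191.50 Cr
Total: 278.10 Cr + 191.50 Cr = 469.60 Cr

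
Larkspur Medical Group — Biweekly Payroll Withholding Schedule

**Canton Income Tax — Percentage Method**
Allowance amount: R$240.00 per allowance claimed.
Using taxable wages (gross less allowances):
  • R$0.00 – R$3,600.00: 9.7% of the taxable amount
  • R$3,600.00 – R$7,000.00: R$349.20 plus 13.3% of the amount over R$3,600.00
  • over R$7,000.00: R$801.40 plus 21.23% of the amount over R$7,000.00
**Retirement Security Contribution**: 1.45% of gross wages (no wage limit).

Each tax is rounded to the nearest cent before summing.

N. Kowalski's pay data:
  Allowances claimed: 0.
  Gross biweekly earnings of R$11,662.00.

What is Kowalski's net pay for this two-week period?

R$9,701.76

Canton Income Tax: taxable = R$11,662.00
  R$801.40 + 21.23% × (R$11,662.00 − R$7,000.00) = R$801.40 + 21.23% × R$4,662.00 = R$1,791.14
Retirement Security Contribution: 1.45% × R$11,662.00 = R$169.10
Total withheld: R$1,791.14 + R$169.10 = R$1,960.24
Net pay: R$11,662.00 − R$1,960.24 = R$9,701.76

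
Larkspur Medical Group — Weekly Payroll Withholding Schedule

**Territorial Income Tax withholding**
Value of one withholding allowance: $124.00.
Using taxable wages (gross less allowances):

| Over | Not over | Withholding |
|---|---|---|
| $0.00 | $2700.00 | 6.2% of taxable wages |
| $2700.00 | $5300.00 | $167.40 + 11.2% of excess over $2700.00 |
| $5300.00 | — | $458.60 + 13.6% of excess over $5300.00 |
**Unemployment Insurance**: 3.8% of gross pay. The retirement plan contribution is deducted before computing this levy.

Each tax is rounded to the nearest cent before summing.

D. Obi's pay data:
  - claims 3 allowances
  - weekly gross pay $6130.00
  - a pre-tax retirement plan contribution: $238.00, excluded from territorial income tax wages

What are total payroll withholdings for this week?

$712.42

Territorial Income Tax: taxable = $6130.00 − $238.00 − 3×$124.00 = $5520.00
  $458.60 + 13.6% × ($5520.00 − $5300.00) = $458.60 + 13.6% × $220.00 = $488.52
Unemployment Insurance: 3.8% × $5892.00 = $223.90
Total: $488.52 + $223.90 = $712.42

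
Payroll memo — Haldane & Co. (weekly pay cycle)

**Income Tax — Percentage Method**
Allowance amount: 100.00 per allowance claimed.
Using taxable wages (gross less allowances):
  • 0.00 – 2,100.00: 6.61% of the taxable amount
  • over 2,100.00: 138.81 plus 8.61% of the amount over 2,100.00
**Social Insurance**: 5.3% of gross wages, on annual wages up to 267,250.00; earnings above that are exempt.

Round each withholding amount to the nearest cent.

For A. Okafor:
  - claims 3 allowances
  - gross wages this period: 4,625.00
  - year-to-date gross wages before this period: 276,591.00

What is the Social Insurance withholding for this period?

0.00

Social Insurance: YTD 276,591.00 ≥ cap 267,250.00 → 0.00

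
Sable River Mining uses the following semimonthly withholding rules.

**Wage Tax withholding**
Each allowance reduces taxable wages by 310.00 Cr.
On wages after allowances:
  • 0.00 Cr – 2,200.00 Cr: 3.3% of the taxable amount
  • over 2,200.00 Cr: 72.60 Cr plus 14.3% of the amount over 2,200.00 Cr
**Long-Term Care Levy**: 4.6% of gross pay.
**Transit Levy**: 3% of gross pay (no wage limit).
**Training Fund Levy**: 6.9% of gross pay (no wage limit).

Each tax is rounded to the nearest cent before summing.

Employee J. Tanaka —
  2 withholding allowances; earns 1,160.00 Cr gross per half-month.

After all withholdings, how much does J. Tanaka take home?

Wage Tax: taxable = 1,160.00 Cr − 2×310.00 Cr = 540.00 Cr
  3.3% × 540.00 Cr = 17.82 Cr
Long-Term Care Levy: 4.6% × 1,160.00 Cr = 53.36 Cr
Transit Levy: 3% × 1,160.00 Cr = 34.80 Cr
Training Fund Levy: 6.9% × 1,160.00 Cr = 80.04 Cr
Total withheld: 17.82 Cr + 53.36 Cr + 34.80 Cr + 80.04 Cr = 186.02 Cr
Net pay: 1,160.00 Cr − 186.02 Cr = 973.98 Cr

973.98 Cr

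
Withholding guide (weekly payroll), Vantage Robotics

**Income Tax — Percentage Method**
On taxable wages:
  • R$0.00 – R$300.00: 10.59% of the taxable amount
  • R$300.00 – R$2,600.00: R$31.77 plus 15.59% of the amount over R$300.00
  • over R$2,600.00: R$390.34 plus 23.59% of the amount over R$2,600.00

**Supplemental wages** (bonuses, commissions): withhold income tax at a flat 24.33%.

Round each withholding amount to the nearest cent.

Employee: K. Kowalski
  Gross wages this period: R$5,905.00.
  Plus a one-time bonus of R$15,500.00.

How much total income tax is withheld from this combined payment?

R$4,941.14

Income Tax: taxable = R$5,905.00
  R$390.34 + 23.59% × (R$5,905.00 − R$2,600.00) = R$390.34 + 23.59% × R$3,305.00 = R$1,169.99
Supplemental (24.33% flat on bonus): 24.33% × R$15,500.00 = R$3,771.15
Total income tax: R$1,169.99 + R$3,771.15 = R$4,941.14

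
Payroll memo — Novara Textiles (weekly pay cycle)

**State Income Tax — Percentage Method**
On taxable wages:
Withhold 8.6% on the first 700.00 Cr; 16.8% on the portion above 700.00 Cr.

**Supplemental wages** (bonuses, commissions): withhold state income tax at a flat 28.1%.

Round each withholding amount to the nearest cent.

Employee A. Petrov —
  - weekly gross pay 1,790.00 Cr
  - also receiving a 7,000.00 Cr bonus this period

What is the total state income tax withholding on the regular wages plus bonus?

State Income Tax: taxable = 1,790.00 Cr
  60.20 Cr + 16.8% × (1,790.00 Cr − 700.00 Cr) = 60.20 Cr + 16.8% × 1,090.00 Cr = 243.32 Cr
Supplemental (28.1% flat on bonus): 28.1% × 7,000.00 Cr = 1,967.00 Cr
Total state income tax: 243.32 Cr + 1,967.00 Cr = 2,210.32 Cr

2,210.32 Cr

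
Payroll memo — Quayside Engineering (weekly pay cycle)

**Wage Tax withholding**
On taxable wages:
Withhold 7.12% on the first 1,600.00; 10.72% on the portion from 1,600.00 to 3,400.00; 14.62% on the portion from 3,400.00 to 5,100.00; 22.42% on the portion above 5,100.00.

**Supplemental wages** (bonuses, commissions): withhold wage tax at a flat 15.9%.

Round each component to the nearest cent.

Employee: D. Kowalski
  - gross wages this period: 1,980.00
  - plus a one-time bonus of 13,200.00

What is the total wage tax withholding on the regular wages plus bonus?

Wage Tax: taxable = 1,980.00
  113.92 + 10.72% × (1,980.00 − 1,600.00) = 113.92 + 10.72% × 380.00 = 154.66
Supplemental (15.9% flat on bonus): 15.9% × 13,200.00 = 2,098.80
Total wage tax: 154.66 + 2,098.80 = 2,253.46

2,253.46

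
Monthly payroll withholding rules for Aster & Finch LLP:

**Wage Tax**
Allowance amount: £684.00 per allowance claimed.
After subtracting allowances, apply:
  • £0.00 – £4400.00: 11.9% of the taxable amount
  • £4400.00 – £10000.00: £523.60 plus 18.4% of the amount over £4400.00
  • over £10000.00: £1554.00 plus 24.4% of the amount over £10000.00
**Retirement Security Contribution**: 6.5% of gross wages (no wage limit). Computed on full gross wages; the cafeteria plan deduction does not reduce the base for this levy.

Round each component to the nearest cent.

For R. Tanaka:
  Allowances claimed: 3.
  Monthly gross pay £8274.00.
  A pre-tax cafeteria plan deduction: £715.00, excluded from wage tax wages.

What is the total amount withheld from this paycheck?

£1265.10

Wage Tax: taxable = £8274.00 − £715.00 − 3×£684.00 = £5507.00
  £523.60 + 18.4% × (£5507.00 − £4400.00) = £523.60 + 18.4% × £1107.00 = £727.29
Retirement Security Contribution: 6.5% × £8274.00 = £537.81
Total: £727.29 + £537.81 = £1265.10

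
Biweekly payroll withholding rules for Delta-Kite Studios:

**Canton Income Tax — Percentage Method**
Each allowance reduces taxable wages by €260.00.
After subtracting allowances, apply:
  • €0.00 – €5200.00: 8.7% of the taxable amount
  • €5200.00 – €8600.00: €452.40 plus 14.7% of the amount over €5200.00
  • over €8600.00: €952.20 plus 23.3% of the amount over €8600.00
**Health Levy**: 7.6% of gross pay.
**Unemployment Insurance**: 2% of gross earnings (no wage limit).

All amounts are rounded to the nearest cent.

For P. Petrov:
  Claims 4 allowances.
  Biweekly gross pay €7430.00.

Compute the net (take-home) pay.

Canton Income Tax: taxable = €7430.00 − 4×€260.00 = €6390.00
  €452.40 + 14.7% × (€6390.00 − €5200.00) = €452.40 + 14.7% × €1190.00 = €627.33
Health Levy: 7.6% × €7430.00 = €564.68
Unemployment Insurance: 2% × €7430.00 = €148.60
Total withheld: €627.33 + €564.68 + €148.60 = €1340.61
Net pay: €7430.00 − €1340.61 = €6089.39

€6089.39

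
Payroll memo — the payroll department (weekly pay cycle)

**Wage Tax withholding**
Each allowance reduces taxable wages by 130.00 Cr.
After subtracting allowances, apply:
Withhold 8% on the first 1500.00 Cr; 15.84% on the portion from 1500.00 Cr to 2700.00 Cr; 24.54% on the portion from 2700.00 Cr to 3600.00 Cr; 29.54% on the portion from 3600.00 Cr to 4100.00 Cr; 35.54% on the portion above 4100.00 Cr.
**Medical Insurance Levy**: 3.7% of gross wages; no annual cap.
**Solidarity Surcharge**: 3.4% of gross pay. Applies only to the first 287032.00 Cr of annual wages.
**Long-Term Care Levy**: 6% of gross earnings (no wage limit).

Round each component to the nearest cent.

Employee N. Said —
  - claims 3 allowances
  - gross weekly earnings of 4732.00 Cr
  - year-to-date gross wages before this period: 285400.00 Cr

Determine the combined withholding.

Wage Tax: taxable = 4732.00 Cr − 3×130.00 Cr = 4342.00 Cr
  678.64 Cr + 35.54% × (4342.00 Cr − 4100.00 Cr) = 678.64 Cr + 35.54% × 242.00 Cr = 764.65 Cr
Medical Insurance Levy: 3.7% × 4732.00 Cr = 175.08 Cr
Solidarity Surcharge: cap 287032.00 Cr − YTD 285400.00 Cr = 1632.00 Cr subject; 3.4% × 1632.00 Cr = 55.49 Cr
Long-Term Care Levy: 6% × 4732.00 Cr = 283.92 Cr
Total: 764.65 Cr + 175.08 Cr + 55.49 Cr + 283.92 Cr = 1279.14 Cr

1279.14 Cr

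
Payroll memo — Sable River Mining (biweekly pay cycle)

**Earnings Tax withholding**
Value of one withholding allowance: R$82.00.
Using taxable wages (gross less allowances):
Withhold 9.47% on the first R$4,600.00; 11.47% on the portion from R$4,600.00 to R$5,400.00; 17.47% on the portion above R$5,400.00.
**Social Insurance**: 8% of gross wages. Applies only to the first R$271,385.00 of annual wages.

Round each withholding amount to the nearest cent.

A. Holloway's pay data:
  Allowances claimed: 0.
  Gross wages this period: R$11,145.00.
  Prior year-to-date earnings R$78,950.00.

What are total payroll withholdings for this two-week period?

R$2,422.63

Earnings Tax: taxable = R$11,145.00
  R$527.38 + 17.47% × (R$11,145.00 − R$5,400.00) = R$527.38 + 17.47% × R$5,745.00 = R$1,531.03
Social Insurance: 8% × R$11,145.00 = R$891.60
Total: R$1,531.03 + R$891.60 = R$2,422.63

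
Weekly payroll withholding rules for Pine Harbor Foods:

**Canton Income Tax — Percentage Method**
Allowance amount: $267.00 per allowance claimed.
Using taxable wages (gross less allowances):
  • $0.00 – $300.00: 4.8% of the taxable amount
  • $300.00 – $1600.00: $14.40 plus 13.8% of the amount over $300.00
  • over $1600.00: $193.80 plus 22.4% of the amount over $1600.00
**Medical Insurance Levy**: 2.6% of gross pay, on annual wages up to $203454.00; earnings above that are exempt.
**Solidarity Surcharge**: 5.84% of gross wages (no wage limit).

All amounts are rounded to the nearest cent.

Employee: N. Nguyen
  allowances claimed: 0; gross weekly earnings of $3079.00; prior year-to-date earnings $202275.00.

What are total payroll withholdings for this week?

$735.56

Canton Income Tax: taxable = $3079.00
  $193.80 + 22.4% × ($3079.00 − $1600.00) = $193.80 + 22.4% × $1479.00 = $525.10
Medical Insurance Levy: cap $203454.00 − YTD $202275.00 = $1179.00 subject; 2.6% × $1179.00 = $30.65
Solidarity Surcharge: 5.84% × $3079.00 = $179.81
Total: $525.10 + $30.65 + $179.81 = $735.56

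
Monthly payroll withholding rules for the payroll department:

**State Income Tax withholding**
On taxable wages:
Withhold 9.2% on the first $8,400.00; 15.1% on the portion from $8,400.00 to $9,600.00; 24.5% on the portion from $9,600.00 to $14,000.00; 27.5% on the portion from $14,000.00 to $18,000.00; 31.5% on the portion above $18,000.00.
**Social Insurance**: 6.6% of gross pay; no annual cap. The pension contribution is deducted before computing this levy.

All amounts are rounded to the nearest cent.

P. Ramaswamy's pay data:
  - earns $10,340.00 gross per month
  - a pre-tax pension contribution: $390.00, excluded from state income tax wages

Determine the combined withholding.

State Income Tax: taxable = $10,340.00 − $390.00 = $9,950.00
  $954.00 + 24.5% × ($9,950.00 − $9,600.00) = $954.00 + 24.5% × $350.00 = $1,039.75
Social Insurance: 6.6% × $9,950.00 = $656.70
Total: $1,039.75 + $656.70 = $1,696.45

$1,696.45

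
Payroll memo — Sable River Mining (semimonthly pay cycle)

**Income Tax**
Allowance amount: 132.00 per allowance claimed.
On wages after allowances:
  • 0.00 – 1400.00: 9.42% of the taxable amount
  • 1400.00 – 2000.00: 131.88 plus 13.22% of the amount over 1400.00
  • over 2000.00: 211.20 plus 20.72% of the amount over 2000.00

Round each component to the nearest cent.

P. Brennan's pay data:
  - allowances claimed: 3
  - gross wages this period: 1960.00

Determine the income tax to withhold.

Income Tax: taxable = 1960.00 − 3×132.00 = 1564.00
  131.88 + 13.22% × (1564.00 − 1400.00) = 131.88 + 13.22% × 164.00 = 153.56

153.56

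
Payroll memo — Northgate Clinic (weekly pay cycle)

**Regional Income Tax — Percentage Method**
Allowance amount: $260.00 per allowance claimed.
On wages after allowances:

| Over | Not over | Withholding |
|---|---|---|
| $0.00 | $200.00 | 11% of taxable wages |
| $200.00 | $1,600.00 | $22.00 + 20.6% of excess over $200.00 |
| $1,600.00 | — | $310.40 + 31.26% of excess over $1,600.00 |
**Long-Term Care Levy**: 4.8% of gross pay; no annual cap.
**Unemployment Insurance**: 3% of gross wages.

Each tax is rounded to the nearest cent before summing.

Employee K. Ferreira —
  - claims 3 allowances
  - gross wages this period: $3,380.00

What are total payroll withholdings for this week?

$886.64

Regional Income Tax: taxable = $3,380.00 − 3×$260.00 = $2,600.00
  $310.40 + 31.26% × ($2,600.00 − $1,600.00) = $310.40 + 31.26% × $1,000.00 = $623.00
Long-Term Care Levy: 4.8% × $3,380.00 = $162.24
Unemployment Insurance: 3% × $3,380.00 = $101.40
Total: $623.00 + $162.24 + $101.40 = $886.64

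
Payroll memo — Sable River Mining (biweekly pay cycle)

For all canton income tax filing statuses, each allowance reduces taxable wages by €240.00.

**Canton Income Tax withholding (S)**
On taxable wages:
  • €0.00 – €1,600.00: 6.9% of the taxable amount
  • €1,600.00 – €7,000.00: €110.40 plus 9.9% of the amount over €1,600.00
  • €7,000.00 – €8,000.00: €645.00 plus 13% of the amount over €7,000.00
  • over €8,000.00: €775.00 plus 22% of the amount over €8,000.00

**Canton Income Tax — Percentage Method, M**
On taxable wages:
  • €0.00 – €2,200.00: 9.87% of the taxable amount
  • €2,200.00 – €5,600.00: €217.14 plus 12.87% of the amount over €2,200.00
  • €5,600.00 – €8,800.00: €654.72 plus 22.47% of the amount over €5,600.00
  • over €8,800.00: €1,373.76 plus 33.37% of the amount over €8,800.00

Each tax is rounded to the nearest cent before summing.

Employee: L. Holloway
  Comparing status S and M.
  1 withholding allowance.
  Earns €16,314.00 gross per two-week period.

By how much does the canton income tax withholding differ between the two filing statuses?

Canton Income Tax (S): taxable = €16,314.00 − 1×€240.00 = €16,074.00
  €775.00 + 22% × (€16,074.00 − €8,000.00) = €775.00 + 22% × €8,074.00 = €2,551.28
Canton Income Tax (M): taxable = €16,314.00 − 1×€240.00 = €16,074.00
  €1,373.76 + 33.37% × (€16,074.00 − €8,800.00) = €1,373.76 + 33.37% × €7,274.00 = €3,801.09
Difference: |€2,551.28 − €3,801.09| = €1,249.81 (higher under M)

€1,249.81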